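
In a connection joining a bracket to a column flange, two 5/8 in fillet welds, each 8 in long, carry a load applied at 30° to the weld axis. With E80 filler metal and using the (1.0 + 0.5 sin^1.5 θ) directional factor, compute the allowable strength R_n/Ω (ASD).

E80XX → F_EXX = 80 ksi.
t_e = 0.707 × 0.625 = 0.4419 in; A_we = 0.4419 × 16 = 7.07 in².
Directional factor: 1.0 + 0.5 sin^1.5(30°) = 1.177.
F_nw = 0.6 × 80 × 1.177 = 56.49 ksi.
R_n/Ω = (56.49 × 7.07) / 2.0 = 199.7 kips.

R_n/Ω ≈ 200 kips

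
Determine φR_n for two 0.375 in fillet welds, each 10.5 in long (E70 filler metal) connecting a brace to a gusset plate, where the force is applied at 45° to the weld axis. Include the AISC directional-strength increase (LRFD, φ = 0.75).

φR_n ≈ 228 kips

E70XX → F_EXX = 70 ksi.
t_e = 0.707 × 0.375 = 0.2651 in; A_we = 0.2651 × 21 = 5.568 in².
Directional factor: 1.0 + 0.5 sin^1.5(45°) = 1.297.
F_nw = 0.6 × 70 × 1.297 = 54.49 ksi.
φR_n = 0.75 × 54.49 × 5.568 = 227.5 kips.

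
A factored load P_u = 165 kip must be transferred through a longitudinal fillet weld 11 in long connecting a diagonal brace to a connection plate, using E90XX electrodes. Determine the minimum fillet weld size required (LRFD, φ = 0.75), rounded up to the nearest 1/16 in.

w = 9/16 in

E90XX → F_EXX = 90 ksi.
Total weld length L = 11 in.
Required throat t_e = P_u / (φ × 0.6 F_EXX × L) = 165 / (0.75 × 0.6 × 90 × 11) = 0.3704 in.
Required leg w = t_e / 0.707 = 0.5239 in → use 9/16 in.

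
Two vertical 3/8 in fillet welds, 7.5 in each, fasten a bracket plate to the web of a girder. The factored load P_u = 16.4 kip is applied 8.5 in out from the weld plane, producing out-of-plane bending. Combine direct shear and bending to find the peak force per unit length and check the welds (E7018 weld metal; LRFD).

E70XX → F_EXX = 70 ksi.
L_w = 2 × 7.5 = 15 in; section modulus (unit throat) S = 2 × L²/6 = 18.75 in².
Direct shear f_v = P/L_w = 16.4/15 = 1.093 kip/in.
Moment M = P × e = 16.4 × 8.5 = 139.4 kip·in; bending f_b = M/S = 7.435 kip/in.
f_max = √(f_v² + f_b²) = √(1.093² + 7.435²) = 7.515 kip/in.
φr_n = 0.75 × 0.6 × 70 × (0.707 × 0.375) = 8.351 kip/in → adequate.

f_max ≈ 7.51 kip/in; adequate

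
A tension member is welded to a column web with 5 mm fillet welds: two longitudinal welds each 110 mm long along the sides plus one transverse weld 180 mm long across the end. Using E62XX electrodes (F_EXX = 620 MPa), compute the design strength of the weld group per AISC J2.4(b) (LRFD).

t_e = 0.707 × 5 = 3.535 mm.
R_nwl = 0.6 × 620 × 3.535 × 220 × 10⁻³ = 289.3 kN (longitudinal, 2 welds).
R_nwt = 0.6 × 620 × 3.535 × 180 × 10⁻³ = 236.7 kN (transverse, base value).
(i) R_nwl + R_nwt = 526 kN; (ii) 0.85 R_nwl + 1.5 R_nwt = 601 kN.
R_n = max = 601 kN [governs: (ii)]; φR_n = 450.7 kN.

φR_n ≈ 451 kN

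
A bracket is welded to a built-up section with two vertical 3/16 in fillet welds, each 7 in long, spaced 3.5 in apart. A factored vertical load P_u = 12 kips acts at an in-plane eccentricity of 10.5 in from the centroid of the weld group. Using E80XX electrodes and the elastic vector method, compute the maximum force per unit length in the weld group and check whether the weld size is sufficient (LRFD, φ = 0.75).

E80XX → F_EXX = 80 ksi.
Total weld length L_w = 14 in. Treat welds as unit-width lines.
Polar moment about centroid: J = 2[d³/12 + d(b/2)²] = 2[7³/12 + 7×1.75²] = 100 in³.
Direct shear f_v = P/L_w = 12 / 14 = 0.8571 kip/in (vertical).
Torsion M = P·e = 12 × 10.5 = 126 kip·in.
Critical point at (x, y) = (1.75, 3.5) from centroid. f_tx = M·y/J = 4.408 kip/in; f_ty = M·x/J = 2.204 kip/in.
Resultant f_max = √[f_tx² + (f_v + f_ty)²] = √[4.408² + (0.8571 + 2.204)²] = 5.367 kip/in.
Capacity per unit length: φr_n = 0.75 × 0.6 × 80 × (0.707 × 0.1875) = 4.772 kip/in.
5.367 > 4.772 → NOT adequate.

f_max ≈ 5.37 kip/in; NOT adequate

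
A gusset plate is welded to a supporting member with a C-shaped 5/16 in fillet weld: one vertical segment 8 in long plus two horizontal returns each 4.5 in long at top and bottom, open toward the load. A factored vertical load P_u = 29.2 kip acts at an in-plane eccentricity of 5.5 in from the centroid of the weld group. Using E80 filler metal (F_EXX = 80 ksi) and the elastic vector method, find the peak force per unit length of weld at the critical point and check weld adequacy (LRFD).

f_max ≈ 5.01 kip/in; adequate

Total weld length L_w = 17 in. Treat welds as unit-width lines.
Centroid: x̄ = 2×4.5×2.25 / 17 = 1.191 in from the vertical weld.
Polar moment about centroid: J = I_x + I_y = [8³/12 + 2×4.5×4²] + [8×1.191² + 2(4.5³/12 + 4.5×1.059²)] = 223.3 in³.
Direct shear f_v = P/L_w = 29.2 / 17 = 1.718 kip/in (vertical).
Torsion M = P·e = 29.2 × 5.5 = 160.6 kip·in.
Critical point at (x, y) = (3.309, 4) from centroid. f_tx = M·y/J = 2.877 kip/in; f_ty = M·x/J = 2.38 kip/in.
Resultant f_max = √[f_tx² + (f_v + f_ty)²] = √[2.877² + (1.718 + 2.38)²] = 5.007 kip/in.
Capacity per unit length: φr_n = 0.75 × 0.6 × 80 × (0.707 × 0.3125) = 7.954 kip/in.
5.007 ≤ 7.954 → adequate.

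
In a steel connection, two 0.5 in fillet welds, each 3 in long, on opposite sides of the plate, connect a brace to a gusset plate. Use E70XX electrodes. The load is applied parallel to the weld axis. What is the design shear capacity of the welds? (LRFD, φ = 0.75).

E70XX → F_EXX = 70 ksi.
Effective throat t_e = 0.707 × 0.5 = 0.3535 in.
Total length L = 6 in; A_we = 0.3535 × 6 = 2.121 in².
F_nw = 0.6 F_EXX = 0.6 × 70 = 42 ksi.
φR_n = 0.75 × 42 × 2.121 = 66.81 kip.

φR_n ≈ 66.8 kip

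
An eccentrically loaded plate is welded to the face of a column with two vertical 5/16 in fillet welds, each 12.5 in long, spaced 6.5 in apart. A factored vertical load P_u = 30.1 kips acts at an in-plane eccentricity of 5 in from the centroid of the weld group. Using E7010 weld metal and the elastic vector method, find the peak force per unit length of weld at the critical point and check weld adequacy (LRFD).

E70XX → F_EXX = 70 ksi.
Total weld length L_w = 25 in. Treat welds as unit-width lines.
Polar moment about centroid: J = 2[d³/12 + d(b/2)²] = 2[12.5³/12 + 12.5×3.25²] = 589.6 in³.
Direct shear f_v = P/L_w = 30.1 / 25 = 1.204 kip/in (vertical).
Torsion M = P·e = 30.1 × 5 = 150.5 kip·in.
Critical point at (x, y) = (3.25, 6.25) from centroid. f_tx = M·y/J = 1.595 kip/in; f_ty = M·x/J = 0.8296 kip/in.
Resultant f_max = √[f_tx² + (f_v + f_ty)²] = √[1.595² + (1.204 + 0.8296)²] = 2.585 kip/in.
Capacity per unit length: φr_n = 0.75 × 0.6 × 70 × (0.707 × 0.3125) = 6.96 kip/in.
2.585 ≤ 6.96 → adequate.

f_max ≈ 2.58 kip/in; adequate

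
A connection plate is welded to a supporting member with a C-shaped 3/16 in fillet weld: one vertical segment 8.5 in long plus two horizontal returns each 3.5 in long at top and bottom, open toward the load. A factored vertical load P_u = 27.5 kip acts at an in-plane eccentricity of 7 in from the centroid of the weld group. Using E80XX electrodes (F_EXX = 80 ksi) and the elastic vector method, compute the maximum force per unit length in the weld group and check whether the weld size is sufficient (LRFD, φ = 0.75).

Total weld length L_w = 15.5 in. Treat welds as unit-width lines.
Centroid: x̄ = 2×3.5×1.75 / 15.5 = 0.7903 in from the vertical weld.
Polar moment about centroid: J = I_x + I_y = [8.5³/12 + 2×3.5×4.25²] + [8.5×0.7903² + 2(3.5³/12 + 3.5×0.9597²)] = 196.5 in³.
Direct shear f_v = P/L_w = 27.5 / 15.5 = 1.774 kip/in (vertical).
Torsion M = P·e = 27.5 × 7 = 192.5 kip·in.
Critical point at (x, y) = (2.71, 4.25) from centroid. f_tx = M·y/J = 4.163 kip/in; f_ty = M·x/J = 2.654 kip/in.
Resultant f_max = √[f_tx² + (f_v + f_ty)²] = √[4.163² + (1.774 + 2.654)²] = 6.078 kip/in.
Capacity per unit length: φr_n = 0.75 × 0.6 × 80 × (0.707 × 0.1875) = 4.772 kip/in.
6.078 > 4.772 → NOT adequate.

f_max ≈ 6.08 kip/in; NOT adequate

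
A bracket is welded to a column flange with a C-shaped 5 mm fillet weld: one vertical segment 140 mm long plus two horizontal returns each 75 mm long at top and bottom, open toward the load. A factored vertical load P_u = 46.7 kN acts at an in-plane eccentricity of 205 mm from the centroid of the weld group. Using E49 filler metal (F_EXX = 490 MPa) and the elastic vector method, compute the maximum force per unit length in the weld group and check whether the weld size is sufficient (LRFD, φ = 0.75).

Total weld length L_w = 290 mm. Treat welds as unit-width lines.
Centroid: x̄ = 2×75×37.5 / 290 = 19.4 mm from the vertical weld.
Polar moment about centroid: J = I_x + I_y = [140³/12 + 2×75×70²] + [140×19.4² + 2(75³/12 + 75×18.1²)] = 1136000 mm³.
Direct shear f_v = P/L_w = 46.7×10³ / 290 = 161 N/mm (vertical).
Torsion M = P·e = 46.7×10³ × 205 = 9573500 N·mm.
Critical point at (x, y) = (55.6, 70) from centroid. f_tx = M·y/J = 590 N/mm; f_ty = M·x/J = 468.7 N/mm.
Resultant f_max = √[f_tx² + (f_v + f_ty)²] = √[590² + (161 + 468.7)²] = 862.9 N/mm.
Capacity per unit length: φr_n = 0.75 × 0.6 × 490 × (0.707 × 5) = 779.5 N/mm.
862.9 > 779.5 → NOT adequate.

f_max ≈ 863 N/mm; NOT adequate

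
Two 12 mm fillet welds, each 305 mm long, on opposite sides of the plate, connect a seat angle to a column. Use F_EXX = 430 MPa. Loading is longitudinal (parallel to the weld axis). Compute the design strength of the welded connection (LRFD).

φR_n ≈ 1000 kN

Effective throat t_e = 0.707 × 12 = 8.484 mm.
Total length L = 610 mm; A_we = 8.484 × 610 = 5175 mm².
F_nw = 0.6 F_EXX = 0.6 × 430 = 258 MPa.
φR_n = 0.75 × 258 × 5175 × 10⁻³ = 1001 kN.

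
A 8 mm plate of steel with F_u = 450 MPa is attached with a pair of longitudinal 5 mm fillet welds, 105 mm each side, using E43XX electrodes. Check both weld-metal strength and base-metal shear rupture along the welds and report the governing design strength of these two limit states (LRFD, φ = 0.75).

E43XX → F_EXX = 430 MPa.
t_e = 0.707 × 5 = 3.535 mm; L = 210 mm.
Weld metal: φR_n = 0.75 × 0.6 × 430 × 3.535 × 210 × 10⁻³ = 143.6 kN.
Base metal (shear rupture): φR_n = 0.75 × 0.6 × 450 × 8 × 210 × 10⁻³ = 340.2 kN.
Governing: weld metal.

φR_n ≈ 144 kN (weld metal governs)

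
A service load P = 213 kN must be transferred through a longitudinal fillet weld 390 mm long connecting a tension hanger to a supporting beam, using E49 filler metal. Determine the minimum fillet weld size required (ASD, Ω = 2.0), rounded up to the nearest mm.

E49XX → F_EXX = 490 MPa.
Total weld length L = 390 mm.
Required throat t_e = P × Ω / (0.6 F_EXX × L) = 213 × 2.0 / (0.6 × 490 × 390 × 10⁻³) = 3.715 mm.
Required leg w = t_e / 0.707 = 5.255 mm → use 6 mm.

w = 6 mm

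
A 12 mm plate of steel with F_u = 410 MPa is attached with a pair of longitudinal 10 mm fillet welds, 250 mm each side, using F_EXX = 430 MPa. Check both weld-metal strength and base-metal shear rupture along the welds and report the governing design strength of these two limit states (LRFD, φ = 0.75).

φR_n ≈ 684 kN (weld metal governs)

t_e = 0.707 × 10 = 7.07 mm; L = 500 mm.
Weld metal: φR_n = 0.75 × 0.6 × 430 × 7.07 × 500 × 10⁻³ = 684 kN.
Base metal (shear rupture): φR_n = 0.75 × 0.6 × 410 × 12 × 500 × 10⁻³ = 1107 kN.
Governing: weld metal.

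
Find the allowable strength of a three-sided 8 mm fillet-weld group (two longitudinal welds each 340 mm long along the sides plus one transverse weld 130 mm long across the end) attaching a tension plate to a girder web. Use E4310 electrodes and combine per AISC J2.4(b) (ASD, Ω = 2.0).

E43XX → F_EXX = 430 MPa.
t_e = 0.707 × 8 = 5.656 mm.
R_nwl = 0.6 × 430 × 5.656 × 680 × 10⁻³ = 992.3 kN (longitudinal, 2 welds).
R_nwt = 0.6 × 430 × 5.656 × 130 × 10⁻³ = 189.7 kN (transverse, base value).
(i) R_nwl + R_nwt = 1182 kN; (ii) 0.85 R_nwl + 1.5 R_nwt = 1128 kN.
R_n = max = 1182 kN [governs: (i)]; R_n/Ω = 591 kN.

R_n/Ω ≈ 591 kN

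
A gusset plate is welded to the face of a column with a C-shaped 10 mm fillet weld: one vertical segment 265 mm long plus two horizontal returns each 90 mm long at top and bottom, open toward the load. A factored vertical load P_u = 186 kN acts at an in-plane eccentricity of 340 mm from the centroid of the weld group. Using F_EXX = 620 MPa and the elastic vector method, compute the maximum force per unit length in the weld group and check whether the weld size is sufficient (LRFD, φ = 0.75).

f_max ≈ 2120 N/mm; NOT adequate

Total weld length L_w = 445 mm. Treat welds as unit-width lines.
Centroid: x̄ = 2×90×45 / 445 = 18.2 mm from the vertical weld.
Polar moment about centroid: J = I_x + I_y = [265³/12 + 2×90×132.5²] + [265×18.2² + 2(90³/12 + 90×26.8²)] = 5049000 mm³.
Direct shear f_v = P/L_w = 186×10³ / 445 = 418 N/mm (vertical).
Torsion M = P·e = 186×10³ × 340 = 63240000 N·mm.
Critical point at (x, y) = (71.8, 132.5) from centroid. f_tx = M·y/J = 1659 N/mm; f_ty = M·x/J = 899.2 N/mm.
Resultant f_max = √[f_tx² + (f_v + f_ty)²] = √[1659² + (418 + 899.2)²] = 2119 N/mm.
Capacity per unit length: φr_n = 0.75 × 0.6 × 620 × (0.707 × 10) = 1973 N/mm.
2119 > 1973 → NOT adequate.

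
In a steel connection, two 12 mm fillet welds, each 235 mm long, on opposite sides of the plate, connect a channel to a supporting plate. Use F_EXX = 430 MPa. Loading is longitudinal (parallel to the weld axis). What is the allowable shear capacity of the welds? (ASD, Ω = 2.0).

Effective throat t_e = 0.707 × 12 = 8.484 mm.
Total length L = 470 mm; A_we = 8.484 × 470 = 3987 mm².
F_nw = 0.6 F_EXX = 0.6 × 430 = 258 MPa.
R_n = 258 × 3987 × 10⁻³ = 1029 kN; R_n/Ω = 1029/2.0 = 514.4 kN.

R_n/Ω ≈ 514 kN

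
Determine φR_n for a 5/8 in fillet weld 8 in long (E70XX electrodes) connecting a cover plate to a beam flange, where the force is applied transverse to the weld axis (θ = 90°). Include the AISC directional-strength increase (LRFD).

E70XX → F_EXX = 70 ksi.
t_e = 0.707 × 0.625 = 0.4419 in; A_we = 0.4419 × 8 = 3.535 in².
Directional factor: 1.0 + 0.5 sin^1.5(90°) = 1.5.
F_nw = 0.6 × 70 × 1.5 = 63 ksi.
φR_n = 0.75 × 63 × 3.535 = 167 kip.

φR_n ≈ 167 kip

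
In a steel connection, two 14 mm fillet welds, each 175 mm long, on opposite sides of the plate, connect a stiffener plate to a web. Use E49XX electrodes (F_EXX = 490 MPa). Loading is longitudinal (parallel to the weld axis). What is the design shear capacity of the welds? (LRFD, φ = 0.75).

Effective throat t_e = 0.707 × 14 = 9.898 mm.
Total length L = 350 mm; A_we = 9.898 × 350 = 3464 mm².
F_nw = 0.6 F_EXX = 0.6 × 490 = 294 MPa.
φR_n = 0.75 × 294 × 3464 × 10⁻³ = 763.9 kN.

φR_n ≈ 764 kN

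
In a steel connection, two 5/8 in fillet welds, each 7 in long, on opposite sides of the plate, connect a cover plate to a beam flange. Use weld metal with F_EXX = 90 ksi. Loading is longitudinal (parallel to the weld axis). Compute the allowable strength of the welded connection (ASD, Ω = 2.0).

R_n/Ω ≈ 167 kip

Effective throat t_e = 0.707 × 0.625 = 0.4419 in.
Total length L = 14 in; A_we = 0.4419 × 14 = 6.186 in².
F_nw = 0.6 F_EXX = 0.6 × 90 = 54 ksi.
R_n = 54 × 6.186 = 334.1 kip; R_n/Ω = 334.1/2.0 = 167 kip.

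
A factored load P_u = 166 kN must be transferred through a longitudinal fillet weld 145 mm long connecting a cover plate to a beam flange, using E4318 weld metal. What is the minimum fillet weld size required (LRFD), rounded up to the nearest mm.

E43XX → F_EXX = 430 MPa.
Total weld length L = 145 mm.
Required throat t_e = P_u / (φ × 0.6 F_EXX × L) = 166 / (0.75 × 0.6 × 430 × 145 × 10⁻³) = 5.916 mm.
Required leg w = t_e / 0.707 = 8.368 mm → use 9 mm.

w = 9 mm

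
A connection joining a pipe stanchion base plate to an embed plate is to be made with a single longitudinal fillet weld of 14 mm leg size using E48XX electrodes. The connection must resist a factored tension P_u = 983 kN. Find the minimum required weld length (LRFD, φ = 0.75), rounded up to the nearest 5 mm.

E48XX → F_EXX = 480 MPa.
Throat t_e = 0.707 × 14 = 9.898 mm.
φr_n = 0.75 × 0.6 × 480 × 9.898 × 10⁻³ = 2.138 kN/mm.
L_req = P_u / φr_n = 983 / 2.138 = 459.8 mm total.
Round up → use L = 460 mm.

L = 460 mm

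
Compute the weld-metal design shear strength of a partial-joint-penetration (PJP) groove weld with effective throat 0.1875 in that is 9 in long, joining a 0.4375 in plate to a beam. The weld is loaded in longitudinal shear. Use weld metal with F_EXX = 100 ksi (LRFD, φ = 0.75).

φR_n ≈ 75.9 kips

Effective throat (given) t_e = 0.1875 in.
A_we = 0.1875 × 9 = 1.688 in².
F_nw = 0.6 F_EXX = 60 ksi.
φR_n = 0.75 × 60 × 1.688 = 75.94 kips.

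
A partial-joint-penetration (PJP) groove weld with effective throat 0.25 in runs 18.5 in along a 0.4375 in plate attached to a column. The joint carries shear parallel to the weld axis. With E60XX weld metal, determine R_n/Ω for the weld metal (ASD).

E60XX → F_EXX = 60 ksi.
Effective throat (given) t_e = 0.25 in.
A_we = 0.25 × 18.5 = 4.625 in².
F_nw = 0.6 F_EXX = 36 ksi.
R_n/Ω = (36 × 4.625) / 2.0 = 83.25 kips.

R_n/Ω ≈ 83.2 kips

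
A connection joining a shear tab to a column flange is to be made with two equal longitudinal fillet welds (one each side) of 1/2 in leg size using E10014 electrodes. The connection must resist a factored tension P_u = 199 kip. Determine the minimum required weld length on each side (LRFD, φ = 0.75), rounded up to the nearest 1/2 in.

E100XX → F_EXX = 100 ksi.
Throat t_e = 0.707 × 0.5 = 0.3535 in.
φr_n = 0.75 × 0.6 × 100 × 0.3535 = 15.91 kip/in.
L_req = P_u / φr_n = 199 / 15.91 = 12.51 in total.
Per side: 12.51 / 2 = 6.255 in.
Round up → use L = 6.5 in on each side.

L = 6.5 in on each side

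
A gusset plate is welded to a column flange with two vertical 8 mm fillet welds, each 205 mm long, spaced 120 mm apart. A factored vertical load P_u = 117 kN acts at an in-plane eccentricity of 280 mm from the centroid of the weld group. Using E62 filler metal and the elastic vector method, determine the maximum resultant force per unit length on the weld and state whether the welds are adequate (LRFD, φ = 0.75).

f_max ≈ 1500 N/mm; adequate

E62XX → F_EXX = 620 MPa.
Total weld length L_w = 410 mm. Treat welds as unit-width lines.
Polar moment about centroid: J = 2[d³/12 + d(b/2)²] = 2[205³/12 + 205×60²] = 2912000 mm³.
Direct shear f_v = P/L_w = 117×10³ / 410 = 285.4 N/mm (vertical).
Torsion M = P·e = 117×10³ × 280 = 32760000 N·mm.
Critical point at (x, y) = (60, 102.5) from centroid. f_tx = M·y/J = 1153 N/mm; f_ty = M·x/J = 675 N/mm.
Resultant f_max = √[f_tx² + (f_v + f_ty)²] = √[1153² + (285.4 + 675)²] = 1501 N/mm.
Capacity per unit length: φr_n = 0.75 × 0.6 × 620 × (0.707 × 8) = 1578 N/mm.
1501 ≤ 1578 → adequate.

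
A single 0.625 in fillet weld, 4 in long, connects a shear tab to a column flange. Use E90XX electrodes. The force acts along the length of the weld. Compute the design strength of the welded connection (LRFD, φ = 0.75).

φR_n ≈ 71.6 kip

E90XX → F_EXX = 90 ksi.
Effective throat t_e = 0.707 × 0.625 = 0.4419 in.
Total length L = 4 in; A_we = 0.4419 × 4 = 1.767 in².
F_nw = 0.6 F_EXX = 0.6 × 90 = 54 ksi.
φR_n = 0.75 × 54 × 1.767 = 71.58 kip.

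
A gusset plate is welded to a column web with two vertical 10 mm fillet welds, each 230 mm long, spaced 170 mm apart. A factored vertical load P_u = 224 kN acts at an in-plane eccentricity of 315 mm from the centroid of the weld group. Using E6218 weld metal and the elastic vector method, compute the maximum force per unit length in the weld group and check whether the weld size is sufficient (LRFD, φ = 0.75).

E62XX → F_EXX = 620 MPa.
Total weld length L_w = 460 mm. Treat welds as unit-width lines.
Polar moment about centroid: J = 2[d³/12 + d(b/2)²] = 2[230³/12 + 230×85²] = 5351000 mm³.
Direct shear f_v = P/L_w = 224×10³ / 460 = 487 N/mm (vertical).
Torsion M = P·e = 224×10³ × 315 = 70560000 N·mm.
Critical point at (x, y) = (85, 115) from centroid. f_tx = M·y/J = 1516 N/mm; f_ty = M·x/J = 1121 N/mm.
Resultant f_max = √[f_tx² + (f_v + f_ty)²] = √[1516² + (487 + 1121)²] = 2210 N/mm.
Capacity per unit length: φr_n = 0.75 × 0.6 × 620 × (0.707 × 10) = 1973 N/mm.
2210 > 1973 → NOT adequate.

f_max ≈ 2210 N/mm; NOT adequate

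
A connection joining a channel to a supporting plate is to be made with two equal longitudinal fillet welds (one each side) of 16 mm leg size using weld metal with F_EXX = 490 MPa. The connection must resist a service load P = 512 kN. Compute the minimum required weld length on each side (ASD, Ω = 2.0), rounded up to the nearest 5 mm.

L = 155 mm on each side

Throat t_e = 0.707 × 16 = 11.31 mm.
r_n/Ω = (0.6 × 490 × 11.31) / 2.0 = 1663 N/mm = 1.663 kN/mm.
L_req = P / (r_n/Ω) = 512 / 1.663 = 307.9 mm total.
Per side: 307.9 / 2 = 154 mm.
Round up → use L = 155 mm on each side.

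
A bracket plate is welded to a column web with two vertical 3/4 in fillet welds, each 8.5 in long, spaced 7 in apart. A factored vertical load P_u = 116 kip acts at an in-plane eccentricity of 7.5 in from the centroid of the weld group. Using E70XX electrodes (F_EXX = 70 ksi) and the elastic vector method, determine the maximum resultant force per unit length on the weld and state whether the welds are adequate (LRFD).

f_max ≈ 20.4 kip/in; NOT adequate

Total weld length L_w = 17 in. Treat welds as unit-width lines.
Polar moment about centroid: J = 2[d³/12 + d(b/2)²] = 2[8.5³/12 + 8.5×3.5²] = 310.6 in³.
Direct shear f_v = P/L_w = 116 / 17 = 6.824 kip/in (vertical).
Torsion M = P·e = 116 × 7.5 = 870 kip·in.
Critical point at (x, y) = (3.5, 4.25) from centroid. f_tx = M·y/J = 11.9 kip/in; f_ty = M·x/J = 9.803 kip/in.
Resultant f_max = √[f_tx² + (f_v + f_ty)²] = √[11.9² + (6.824 + 9.803)²] = 20.45 kip/in.
Capacity per unit length: φr_n = 0.75 × 0.6 × 70 × (0.707 × 0.75) = 16.7 kip/in.
20.45 > 16.7 → NOT adequate.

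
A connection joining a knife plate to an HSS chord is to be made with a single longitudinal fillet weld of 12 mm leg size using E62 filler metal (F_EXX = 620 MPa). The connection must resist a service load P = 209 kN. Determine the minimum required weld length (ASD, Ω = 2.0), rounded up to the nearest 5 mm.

L = 135 mm

Throat t_e = 0.707 × 12 = 8.484 mm.
r_n/Ω = (0.6 × 620 × 8.484) / 2.0 = 1578 N/mm = 1.578 kN/mm.
L_req = P / (r_n/Ω) = 209 / 1.578 = 132.4 mm total.
Round up → use L = 135 mm.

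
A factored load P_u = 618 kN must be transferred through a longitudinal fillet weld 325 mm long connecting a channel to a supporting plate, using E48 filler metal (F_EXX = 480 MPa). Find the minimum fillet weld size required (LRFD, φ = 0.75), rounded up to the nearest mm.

w = 13 mm

Total weld length L = 325 mm.
Required throat t_e = P_u / (φ × 0.6 F_EXX × L) = 618 / (0.75 × 0.6 × 480 × 325 × 10⁻³) = 8.803 mm.
Required leg w = t_e / 0.707 = 12.45 mm → use 13 mm.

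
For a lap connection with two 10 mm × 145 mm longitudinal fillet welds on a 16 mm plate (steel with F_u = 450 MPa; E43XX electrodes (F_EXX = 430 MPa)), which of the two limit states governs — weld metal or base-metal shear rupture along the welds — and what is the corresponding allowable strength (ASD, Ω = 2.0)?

R_n/Ω ≈ 264 kN (weld metal governs)

t_e = 0.707 × 10 = 7.07 mm; L = 290 mm.
Weld metal: R_n/Ω = (1/2.0) × 0.6 × 430 × 7.07 × 290 × 10⁻³ = 264.5 kN.
Base metal (shear rupture): R_n/Ω = (1/2.0) × 0.6 × 450 × 16 × 290 × 10⁻³ = 626.4 kN.
Governing: weld metal.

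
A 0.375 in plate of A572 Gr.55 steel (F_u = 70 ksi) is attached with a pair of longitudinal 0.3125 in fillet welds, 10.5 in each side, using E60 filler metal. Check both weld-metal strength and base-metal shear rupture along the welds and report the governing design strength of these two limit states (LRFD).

φR_n ≈ 125 kips (weld metal governs)

E60XX → F_EXX = 60 ksi.
t_e = 0.707 × 0.3125 = 0.2209 in; L = 21 in.
Weld metal: φR_n = 0.75 × 0.6 × 60 × 0.2209 × 21 = 125.3 kips.
Base metal (shear rupture): φR_n = 0.75 × 0.6 × 70 × 0.375 × 21 = 248.1 kips.
Governing: weld metal.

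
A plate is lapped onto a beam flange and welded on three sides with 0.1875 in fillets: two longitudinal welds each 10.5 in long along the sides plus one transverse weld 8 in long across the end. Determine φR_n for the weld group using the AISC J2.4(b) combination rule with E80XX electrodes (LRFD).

φR_n ≈ 142 kip

E80XX → F_EXX = 80 ksi.
t_e = 0.707 × 0.1875 = 0.1326 in.
R_nwl = 0.6 × 80 × 0.1326 × 21 = 133.6 kip (longitudinal, 2 welds).
R_nwt = 0.6 × 80 × 0.1326 × 8 = 50.9 kip (transverse, base value).
(i) R_nwl + R_nwt = 184.5 kip; (ii) 0.85 R_nwl + 1.5 R_nwt = 189.9 kip.
R_n = max = 189.9 kip [governs: (ii)]; φR_n = 142.5 kip.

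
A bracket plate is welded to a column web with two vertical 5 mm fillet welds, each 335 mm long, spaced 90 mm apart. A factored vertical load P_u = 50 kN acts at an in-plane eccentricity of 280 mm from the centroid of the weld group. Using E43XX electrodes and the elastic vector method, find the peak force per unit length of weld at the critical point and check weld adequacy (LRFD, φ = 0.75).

f_max ≈ 346 N/mm; adequate

E43XX → F_EXX = 430 MPa.
Total weld length L_w = 670 mm. Treat welds as unit-width lines.
Polar moment about centroid: J = 2[d³/12 + d(b/2)²] = 2[335³/12 + 335×45²] = 7623000 mm³.
Direct shear f_v = P/L_w = 50×10³ / 670 = 74.63 N/mm (vertical).
Torsion M = P·e = 50×10³ × 280 = 14000000 N·mm.
Critical point at (x, y) = (45, 167.5) from centroid. f_tx = M·y/J = 307.6 N/mm; f_ty = M·x/J = 82.65 N/mm.
Resultant f_max = √[f_tx² + (f_v + f_ty)²] = √[307.6² + (74.63 + 82.65)²] = 345.5 N/mm.
Capacity per unit length: φr_n = 0.75 × 0.6 × 430 × (0.707 × 5) = 684 N/mm.
345.5 ≤ 684 → adequate.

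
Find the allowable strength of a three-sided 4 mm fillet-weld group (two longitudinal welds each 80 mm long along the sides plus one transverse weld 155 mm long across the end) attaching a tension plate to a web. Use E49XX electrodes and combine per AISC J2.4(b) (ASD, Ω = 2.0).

E49XX → F_EXX = 490 MPa.
t_e = 0.707 × 4 = 2.828 mm.
R_nwl = 0.6 × 490 × 2.828 × 160 × 10⁻³ = 133 kN (longitudinal, 2 welds).
R_nwt = 0.6 × 490 × 2.828 × 155 × 10⁻³ = 128.9 kN (transverse, base value).
(i) R_nwl + R_nwt = 261.9 kN; (ii) 0.85 R_nwl + 1.5 R_nwt = 306.4 kN.
R_n = max = 306.4 kN [governs: (ii)]; R_n/Ω = 153.2 kN.

R_n/Ω ≈ 153 kN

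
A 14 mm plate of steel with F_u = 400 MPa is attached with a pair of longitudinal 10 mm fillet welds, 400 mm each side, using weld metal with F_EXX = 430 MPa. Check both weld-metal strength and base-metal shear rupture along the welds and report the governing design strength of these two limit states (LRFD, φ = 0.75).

φR_n ≈ 1090 kN (weld metal governs)

t_e = 0.707 × 10 = 7.07 mm; L = 800 mm.
Weld metal: φR_n = 0.75 × 0.6 × 430 × 7.07 × 800 × 10⁻³ = 1094 kN.
Base metal (shear rupture): φR_n = 0.75 × 0.6 × 400 × 14 × 800 × 10⁻³ = 2016 kN.
Governing: weld metal.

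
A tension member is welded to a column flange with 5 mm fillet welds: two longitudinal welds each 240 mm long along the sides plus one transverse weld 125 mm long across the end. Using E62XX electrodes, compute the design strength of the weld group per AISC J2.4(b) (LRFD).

E62XX → F_EXX = 620 MPa.
t_e = 0.707 × 5 = 3.535 mm.
R_nwl = 0.6 × 620 × 3.535 × 480 × 10⁻³ = 631.2 kN (longitudinal, 2 welds).
R_nwt = 0.6 × 620 × 3.535 × 125 × 10⁻³ = 164.4 kN (transverse, base value).
(i) R_nwl + R_nwt = 795.6 kN; (ii) 0.85 R_nwl + 1.5 R_nwt = 783.1 kN.
R_n = max = 795.6 kN [governs: (i)]; φR_n = 596.7 kN.

φR_n ≈ 597 kN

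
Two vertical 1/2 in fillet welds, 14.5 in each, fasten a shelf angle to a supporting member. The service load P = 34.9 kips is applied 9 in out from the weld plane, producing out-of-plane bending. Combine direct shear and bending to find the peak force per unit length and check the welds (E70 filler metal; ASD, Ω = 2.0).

f_max ≈ 4.64 kip/in; adequate

E70XX → F_EXX = 70 ksi.
L_w = 2 × 14.5 = 29 in; section modulus (unit throat) S = 2 × L²/6 = 70.08 in².
Direct shear f_v = P/L_w = 34.9/29 = 1.203 kip/in.
Moment M = P × e = 34.9 × 9 = 314.1 kip·in; bending f_b = M/S = 4.482 kip/in.
f_max = √(f_v² + f_b²) = √(1.203² + 4.482²) = 4.641 kip/in.
r_n/Ω = (1/2.0) × 0.6 × 70 × (0.707 × 0.5) = 7.423 kip/in → adequate.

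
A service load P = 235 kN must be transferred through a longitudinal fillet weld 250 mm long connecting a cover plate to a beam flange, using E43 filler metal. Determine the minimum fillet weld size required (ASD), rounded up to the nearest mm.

w = 11 mm

E43XX → F_EXX = 430 MPa.
Total weld length L = 250 mm.
Required throat t_e = P × Ω / (0.6 F_EXX × L) = 235 × 2.0 / (0.6 × 430 × 250 × 10⁻³) = 7.287 mm.
Required leg w = t_e / 0.707 = 10.31 mm → use 11 mm.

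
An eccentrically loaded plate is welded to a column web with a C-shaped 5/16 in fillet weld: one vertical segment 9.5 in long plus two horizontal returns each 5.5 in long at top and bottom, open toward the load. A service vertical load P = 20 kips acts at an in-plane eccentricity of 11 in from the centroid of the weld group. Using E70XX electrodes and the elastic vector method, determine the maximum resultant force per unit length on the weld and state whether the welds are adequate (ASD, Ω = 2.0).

E70XX → F_EXX = 70 ksi.
Total weld length L_w = 20.5 in. Treat welds as unit-width lines.
Centroid: x̄ = 2×5.5×2.75 / 20.5 = 1.476 in from the vertical weld.
Polar moment about centroid: J = I_x + I_y = [9.5³/12 + 2×5.5×4.75²] + [9.5×1.476² + 2(5.5³/12 + 5.5×1.274²)] = 385.9 in³.
Direct shear f_v = P/L_w = 20 / 20.5 = 0.9756 kip/in (vertical).
Torsion M = P·e = 20 × 11 = 220 kip·in.
Critical point at (x, y) = (4.024, 4.75) from centroid. f_tx = M·y/J = 2.708 kip/in; f_ty = M·x/J = 2.294 kip/in.
Resultant f_max = √[f_tx² + (f_v + f_ty)²] = √[2.708² + (0.9756 + 2.294)²] = 4.245 kip/in.
Capacity per unit length: r_n/Ω = (1/2.0) × 0.6 × 70 × (0.707 × 0.3125) = 4.64 kip/in.
4.245 ≤ 4.64 → adequate.

f_max ≈ 4.25 kip/in; adequate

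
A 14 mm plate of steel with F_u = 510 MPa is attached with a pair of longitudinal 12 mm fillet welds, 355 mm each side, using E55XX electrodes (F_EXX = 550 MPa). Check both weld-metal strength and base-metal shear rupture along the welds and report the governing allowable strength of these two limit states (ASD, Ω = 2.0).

t_e = 0.707 × 12 = 8.484 mm; L = 710 mm.
Weld metal: R_n/Ω = (1/2.0) × 0.6 × 550 × 8.484 × 710 × 10⁻³ = 993.9 kN.
Base metal (shear rupture): R_n/Ω = (1/2.0) × 0.6 × 510 × 14 × 710 × 10⁻³ = 1521 kN.
Governing: weld metal.

R_n/Ω ≈ 994 kN (weld metal governs)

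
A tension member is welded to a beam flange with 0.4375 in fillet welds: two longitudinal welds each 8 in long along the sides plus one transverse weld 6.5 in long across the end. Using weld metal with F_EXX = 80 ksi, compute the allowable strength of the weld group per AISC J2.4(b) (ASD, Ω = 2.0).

t_e = 0.707 × 0.4375 = 0.3093 in.
R_nwl = 0.6 × 80 × 0.3093 × 16 = 237.6 kips (longitudinal, 2 welds).
R_nwt = 0.6 × 80 × 0.3093 × 6.5 = 96.51 kips (transverse, base value).
(i) R_nwl + R_nwt = 334.1 kips; (ii) 0.85 R_nwl + 1.5 R_nwt = 346.7 kips.
R_n = max = 346.7 kips [governs: (ii)]; R_n/Ω = 173.3 kips.

R_n/Ω ≈ 173 kips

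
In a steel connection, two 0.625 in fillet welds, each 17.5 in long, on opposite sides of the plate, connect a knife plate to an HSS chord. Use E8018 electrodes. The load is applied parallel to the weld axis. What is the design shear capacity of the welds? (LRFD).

E80XX → F_EXX = 80 ksi.
Effective throat t_e = 0.707 × 0.625 = 0.4419 in.
Total length L = 35 in; A_we = 0.4419 × 35 = 15.47 in².
F_nw = 0.6 F_EXX = 0.6 × 80 = 48 ksi.
φR_n = 0.75 × 48 × 15.47 = 556.8 kips.

φR_n ≈ 557 kips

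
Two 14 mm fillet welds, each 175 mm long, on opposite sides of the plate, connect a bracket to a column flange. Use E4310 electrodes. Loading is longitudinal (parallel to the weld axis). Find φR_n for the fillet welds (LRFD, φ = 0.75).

φR_n ≈ 670 kN

E43XX → F_EXX = 430 MPa.
Effective throat t_e = 0.707 × 14 = 9.898 mm.
Total length L = 350 mm; A_we = 9.898 × 350 = 3464 mm².
F_nw = 0.6 F_EXX = 0.6 × 430 = 258 MPa.
φR_n = 0.75 × 258 × 3464 × 10⁻³ = 670.3 kN.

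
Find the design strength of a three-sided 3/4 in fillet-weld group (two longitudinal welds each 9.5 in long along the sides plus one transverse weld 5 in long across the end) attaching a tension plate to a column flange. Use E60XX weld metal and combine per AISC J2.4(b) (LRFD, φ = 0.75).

φR_n ≈ 344 kips

E60XX → F_EXX = 60 ksi.
t_e = 0.707 × 0.75 = 0.5302 in.
R_nwl = 0.6 × 60 × 0.5302 × 19 = 362.7 kips (longitudinal, 2 welds).
R_nwt = 0.6 × 60 × 0.5302 × 5 = 95.44 kips (transverse, base value).
(i) R_nwl + R_nwt = 458.1 kips; (ii) 0.85 R_nwl + 1.5 R_nwt = 451.5 kips.
R_n = max = 458.1 kips [governs: (i)]; φR_n = 343.6 kips.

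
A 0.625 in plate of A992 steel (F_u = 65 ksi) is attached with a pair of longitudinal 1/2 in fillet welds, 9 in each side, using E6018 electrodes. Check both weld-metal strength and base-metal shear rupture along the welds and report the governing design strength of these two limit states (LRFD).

φR_n ≈ 172 kip (weld metal governs)

E60XX → F_EXX = 60 ksi.
t_e = 0.707 × 0.5 = 0.3535 in; L = 18 in.
Weld metal: φR_n = 0.75 × 0.6 × 60 × 0.3535 × 18 = 171.8 kip.
Base metal (shear rupture): φR_n = 0.75 × 0.6 × 65 × 0.625 × 18 = 329.1 kip.
Governing: weld metal.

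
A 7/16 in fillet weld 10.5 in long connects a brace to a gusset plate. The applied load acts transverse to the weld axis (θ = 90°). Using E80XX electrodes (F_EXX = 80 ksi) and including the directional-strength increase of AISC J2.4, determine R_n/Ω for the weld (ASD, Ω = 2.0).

t_e = 0.707 × 0.4375 = 0.3093 in; A_we = 0.3093 × 10.5 = 3.248 in².
Directional factor: 1.0 + 0.5 sin^1.5(90°) = 1.5.
F_nw = 0.6 × 80 × 1.5 = 72 ksi.
R_n/Ω = (72 × 3.248) / 2.0 = 116.9 kips.

R_n/Ω ≈ 117 kips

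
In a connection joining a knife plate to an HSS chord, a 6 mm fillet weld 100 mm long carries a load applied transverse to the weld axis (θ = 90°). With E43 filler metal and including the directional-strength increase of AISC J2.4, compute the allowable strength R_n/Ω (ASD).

R_n/Ω ≈ 82.1 kN

E43XX → F_EXX = 430 MPa.
t_e = 0.707 × 6 = 4.242 mm; A_we = 4.242 × 100 = 424.2 mm².
Directional factor: 1.0 + 0.5 sin^1.5(90°) = 1.5.
F_nw = 0.6 × 430 × 1.5 = 387 MPa.
R_n/Ω = (387 × 424.2) / 2.0 × 10⁻³ = 82.08 kN.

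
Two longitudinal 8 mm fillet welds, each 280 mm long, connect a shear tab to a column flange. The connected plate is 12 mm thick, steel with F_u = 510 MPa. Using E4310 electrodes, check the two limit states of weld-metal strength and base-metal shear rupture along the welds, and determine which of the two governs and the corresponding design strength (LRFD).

E43XX → F_EXX = 430 MPa.
t_e = 0.707 × 8 = 5.656 mm; L = 560 mm.
Weld metal: φR_n = 0.75 × 0.6 × 430 × 5.656 × 560 × 10⁻³ = 612.9 kN.
Base metal (shear rupture): φR_n = 0.75 × 0.6 × 510 × 12 × 560 × 10⁻³ = 1542 kN.
Governing: weld metal.

φR_n ≈ 613 kN (weld metal governs)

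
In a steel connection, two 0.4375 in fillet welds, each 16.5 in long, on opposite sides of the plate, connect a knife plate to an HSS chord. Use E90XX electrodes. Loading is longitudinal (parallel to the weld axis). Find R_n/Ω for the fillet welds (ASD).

E90XX → F_EXX = 90 ksi.
Effective throat t_e = 0.707 × 0.4375 = 0.3093 in.
Total length L = 33 in; A_we = 0.3093 × 33 = 10.21 in².
F_nw = 0.6 F_EXX = 0.6 × 90 = 54 ksi.
R_n = 54 × 10.21 = 551.2 kips; R_n/Ω = 551.2/2.0 = 275.6 kips.

R_n/Ω ≈ 276 kips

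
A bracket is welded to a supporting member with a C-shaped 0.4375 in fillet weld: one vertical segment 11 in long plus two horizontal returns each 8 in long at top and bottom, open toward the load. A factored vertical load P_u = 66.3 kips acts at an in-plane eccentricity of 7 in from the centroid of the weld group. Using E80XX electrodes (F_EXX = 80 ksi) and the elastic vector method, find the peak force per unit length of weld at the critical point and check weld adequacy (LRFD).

f_max ≈ 6.64 kip/in; adequate

Total weld length L_w = 27 in. Treat welds as unit-width lines.
Centroid: x̄ = 2×8×4 / 27 = 2.37 in from the vertical weld.
Polar moment about centroid: J = I_x + I_y = [11³/12 + 2×8×5.5²] + [11×2.37² + 2(8³/12 + 8×1.63²)] = 784.5 in³.
Direct shear f_v = P/L_w = 66.3 / 27 = 2.456 kip/in (vertical).
Torsion M = P·e = 66.3 × 7 = 464.1 kip·in.
Critical point at (x, y) = (5.63, 5.5) from centroid. f_tx = M·y/J = 3.254 kip/in; f_ty = M·x/J = 3.33 kip/in.
Resultant f_max = √[f_tx² + (f_v + f_ty)²] = √[3.254² + (2.456 + 3.33)²] = 6.638 kip/in.
Capacity per unit length: φr_n = 0.75 × 0.6 × 80 × (0.707 × 0.4375) = 11.14 kip/in.
6.638 ≤ 11.14 → adequate.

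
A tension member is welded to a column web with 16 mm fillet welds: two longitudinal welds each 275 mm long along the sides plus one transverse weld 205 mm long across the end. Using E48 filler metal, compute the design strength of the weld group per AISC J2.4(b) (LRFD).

E48XX → F_EXX = 480 MPa.
t_e = 0.707 × 16 = 11.31 mm.
R_nwl = 0.6 × 480 × 11.31 × 550 × 10⁻³ = 1792 kN (longitudinal, 2 welds).
R_nwt = 0.6 × 480 × 11.31 × 205 × 10⁻³ = 667.9 kN (transverse, base value).
(i) R_nwl + R_nwt = 2460 kN; (ii) 0.85 R_nwl + 1.5 R_nwt = 2525 kN.
R_n = max = 2525 kN [governs: (ii)]; φR_n = 1894 kN.

φR_n ≈ 1890 kN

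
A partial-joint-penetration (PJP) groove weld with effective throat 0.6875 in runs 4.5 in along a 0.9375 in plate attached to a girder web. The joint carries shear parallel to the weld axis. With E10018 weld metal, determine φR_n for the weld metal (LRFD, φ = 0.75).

φR_n ≈ 139 kip

E100XX → F_EXX = 100 ksi.
Effective throat (given) t_e = 0.6875 in.
A_we = 0.6875 × 4.5 = 3.094 in².
F_nw = 0.6 F_EXX = 60 ksi.
φR_n = 0.75 × 60 × 3.094 = 139.2 kip.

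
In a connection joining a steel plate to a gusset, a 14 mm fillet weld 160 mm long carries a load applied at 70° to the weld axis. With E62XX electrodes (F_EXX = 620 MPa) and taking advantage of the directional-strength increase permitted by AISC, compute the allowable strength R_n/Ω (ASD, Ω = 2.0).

t_e = 0.707 × 14 = 9.898 mm; A_we = 9.898 × 160 = 1584 mm².
Directional factor: 1.0 + 0.5 sin^1.5(70°) = 1.455.
F_nw = 0.6 × 620 × 1.455 = 541.4 MPa.
R_n/Ω = (541.4 × 1584) / 2.0 × 10⁻³ = 428.7 kN.

R_n/Ω ≈ 429 kN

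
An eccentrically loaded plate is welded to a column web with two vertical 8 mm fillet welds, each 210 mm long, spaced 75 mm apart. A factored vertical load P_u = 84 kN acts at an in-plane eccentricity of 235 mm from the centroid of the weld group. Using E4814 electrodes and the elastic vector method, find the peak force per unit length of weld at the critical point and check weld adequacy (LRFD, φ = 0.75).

E48XX → F_EXX = 480 MPa.
Total weld length L_w = 420 mm. Treat welds as unit-width lines.
Polar moment about centroid: J = 2[d³/12 + d(b/2)²] = 2[210³/12 + 210×37.5²] = 2134000 mm³.
Direct shear f_v = P/L_w = 84×10³ / 420 = 200 N/mm (vertical).
Torsion M = P·e = 84×10³ × 235 = 19740000 N·mm.
Critical point at (x, y) = (37.5, 105) from centroid. f_tx = M·y/J = 971.2 N/mm; f_ty = M·x/J = 346.9 N/mm.
Resultant f_max = √[f_tx² + (f_v + f_ty)²] = √[971.2² + (200 + 346.9)²] = 1115 N/mm.
Capacity per unit length: φr_n = 0.75 × 0.6 × 480 × (0.707 × 8) = 1222 N/mm.
1115 ≤ 1222 → adequate.

f_max ≈ 1110 N/mm; adequate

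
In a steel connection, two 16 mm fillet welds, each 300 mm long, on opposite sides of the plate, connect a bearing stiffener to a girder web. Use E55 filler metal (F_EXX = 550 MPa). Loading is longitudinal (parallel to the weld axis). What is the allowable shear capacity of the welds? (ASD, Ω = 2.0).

Effective throat t_e = 0.707 × 16 = 11.31 mm.
Total length L = 600 mm; A_we = 11.31 × 600 = 6787 mm².
F_nw = 0.6 F_EXX = 0.6 × 550 = 330 MPa.
R_n = 330 × 6787 × 10⁻³ = 2240 kN; R_n/Ω = 2240/2.0 = 1120 kN.

R_n/Ω ≈ 1120 kN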